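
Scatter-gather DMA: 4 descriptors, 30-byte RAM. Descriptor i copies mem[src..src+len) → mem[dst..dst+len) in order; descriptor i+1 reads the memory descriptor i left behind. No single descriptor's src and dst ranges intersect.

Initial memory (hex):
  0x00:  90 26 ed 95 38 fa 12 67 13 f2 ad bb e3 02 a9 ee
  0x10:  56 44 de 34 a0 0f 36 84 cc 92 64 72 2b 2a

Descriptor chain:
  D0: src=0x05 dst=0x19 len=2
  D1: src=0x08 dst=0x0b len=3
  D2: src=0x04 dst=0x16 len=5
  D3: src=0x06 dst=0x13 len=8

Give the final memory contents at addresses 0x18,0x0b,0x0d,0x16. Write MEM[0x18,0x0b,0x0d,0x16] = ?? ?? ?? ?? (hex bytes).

MEM[0x18,0x0b,0x0d,0x16] = 13 13 ad f2

  after D0: wrote 2B at 0x19 = fa12
  after D1: wrote 3B at 0x0b = 13f2ad
  after D2: wrote 5B at 0x16 = 38fa126713
  after D3: wrote 8B at 0x13 = 126713f2ad13f2ad
query mem[0x18]=0x13, mem[0x0b]=0x13, mem[0x0d]=0xad, mem[0x16]=0xf2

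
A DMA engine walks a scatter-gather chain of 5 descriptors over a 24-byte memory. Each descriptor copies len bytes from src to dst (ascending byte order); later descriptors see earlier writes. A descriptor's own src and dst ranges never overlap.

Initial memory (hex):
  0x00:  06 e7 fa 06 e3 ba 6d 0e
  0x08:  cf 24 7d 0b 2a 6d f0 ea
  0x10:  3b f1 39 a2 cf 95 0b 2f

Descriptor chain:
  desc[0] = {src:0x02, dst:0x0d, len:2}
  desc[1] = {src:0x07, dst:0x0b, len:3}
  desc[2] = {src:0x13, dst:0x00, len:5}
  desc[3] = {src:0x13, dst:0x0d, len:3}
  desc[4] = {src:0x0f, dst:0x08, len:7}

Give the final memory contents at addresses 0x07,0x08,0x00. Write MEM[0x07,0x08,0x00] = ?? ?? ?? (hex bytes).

MEM[0x07,0x08,0x00] = 0e 95 a2

#0 dst[0x0d+2] := {0xfa,0x06}
#1 dst[0x0b+3] := {0x0e,0xcf,0x24}
#2 dst[0x00+5] := {0xa2,0xcf,0x95,0x0b,0x2f}
#3 dst[0x0d+3] := {0xa2,0xcf,0x95}
#4 dst[0x08+7] := {0x95,0x3b,0xf1,0x39,0xa2,0xcf,0x95}
query mem[0x07]=0x0e, mem[0x08]=0x95, mem[0x00]=0xa2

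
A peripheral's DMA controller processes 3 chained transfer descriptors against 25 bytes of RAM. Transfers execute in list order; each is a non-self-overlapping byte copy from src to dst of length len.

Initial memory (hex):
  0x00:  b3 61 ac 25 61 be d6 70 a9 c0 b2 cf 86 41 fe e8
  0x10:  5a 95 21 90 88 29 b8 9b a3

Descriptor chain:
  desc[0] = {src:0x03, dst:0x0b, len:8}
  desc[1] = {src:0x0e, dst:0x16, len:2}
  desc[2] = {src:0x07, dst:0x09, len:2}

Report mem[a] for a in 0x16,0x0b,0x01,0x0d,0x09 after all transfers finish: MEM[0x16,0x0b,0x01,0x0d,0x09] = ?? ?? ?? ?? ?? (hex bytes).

#0 dst[0x0b+8] := {0x25,0x61,0xbe,0xd6,0x70,0xa9,0xc0,0xb2}
#1 dst[0x16+2] := {0xd6,0x70}
#2 dst[0x09+2] := {0x70,0xa9}
query mem[0x16]=0xd6, mem[0x0b]=0x25, mem[0x01]=0x61, mem[0x0d]=0xbe, mem[0x09]=0x70

MEM[0x16,0x0b,0x01,0x0d,0x09] = d6 25 61 be 70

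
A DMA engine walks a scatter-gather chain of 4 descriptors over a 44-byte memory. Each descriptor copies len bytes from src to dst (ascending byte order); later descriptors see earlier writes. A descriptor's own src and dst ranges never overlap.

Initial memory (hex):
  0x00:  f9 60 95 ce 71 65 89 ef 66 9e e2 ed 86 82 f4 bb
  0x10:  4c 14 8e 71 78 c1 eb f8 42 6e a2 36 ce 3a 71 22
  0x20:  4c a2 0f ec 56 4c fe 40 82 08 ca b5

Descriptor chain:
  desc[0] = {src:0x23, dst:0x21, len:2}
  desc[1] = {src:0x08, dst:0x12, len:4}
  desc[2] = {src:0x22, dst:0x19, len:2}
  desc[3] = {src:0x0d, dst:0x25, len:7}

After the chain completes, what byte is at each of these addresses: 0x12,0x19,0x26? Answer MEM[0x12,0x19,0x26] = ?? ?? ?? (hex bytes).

D0: mem[0x21..0x22] <- [ec 56]
D1: mem[0x12..0x15] <- [66 9e e2 ed]
D2: mem[0x19..0x1a] <- [56 ec]
D3: mem[0x25..0x2b] <- [82 f4 bb 4c 14 66 9e]
query mem[0x12]=0x66, mem[0x19]=0x56, mem[0x26]=0xf4

MEM[0x12,0x19,0x26] = 66 56 f4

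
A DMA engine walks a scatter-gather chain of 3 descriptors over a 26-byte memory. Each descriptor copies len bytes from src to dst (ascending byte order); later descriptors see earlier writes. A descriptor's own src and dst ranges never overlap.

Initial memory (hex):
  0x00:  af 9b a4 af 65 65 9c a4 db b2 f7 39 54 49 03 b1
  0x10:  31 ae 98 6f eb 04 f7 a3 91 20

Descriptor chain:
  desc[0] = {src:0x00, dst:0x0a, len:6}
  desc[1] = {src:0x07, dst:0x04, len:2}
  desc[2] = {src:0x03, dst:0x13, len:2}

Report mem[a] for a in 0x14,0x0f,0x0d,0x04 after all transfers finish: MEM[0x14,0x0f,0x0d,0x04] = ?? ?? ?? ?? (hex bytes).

MEM[0x14,0x0f,0x0d,0x04] = a4 65 af a4

D0: mem[0x0a..0x0f] <- [af 9b a4 af 65 65]
D1: mem[0x04..0x05] <- [a4 db]
D2: mem[0x13..0x14] <- [af a4]
query mem[0x14]=0xa4, mem[0x0f]=0x65, mem[0x0d]=0xaf, mem[0x04]=0xa4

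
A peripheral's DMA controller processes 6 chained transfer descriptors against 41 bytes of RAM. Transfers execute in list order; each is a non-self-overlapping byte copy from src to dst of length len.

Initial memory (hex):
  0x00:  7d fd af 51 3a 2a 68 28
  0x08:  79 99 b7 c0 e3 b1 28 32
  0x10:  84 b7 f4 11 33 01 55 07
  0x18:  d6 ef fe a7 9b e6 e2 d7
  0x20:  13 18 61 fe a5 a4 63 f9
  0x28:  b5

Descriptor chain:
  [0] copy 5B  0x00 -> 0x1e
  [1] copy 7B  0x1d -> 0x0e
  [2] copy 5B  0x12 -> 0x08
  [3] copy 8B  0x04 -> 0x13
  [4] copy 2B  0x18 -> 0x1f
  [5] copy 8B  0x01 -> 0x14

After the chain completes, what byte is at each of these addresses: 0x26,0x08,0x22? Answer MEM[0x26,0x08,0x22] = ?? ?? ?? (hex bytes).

  after D0: wrote 5B at 0x1e = 7dfdaf513a
  after D1: wrote 7B at 0x0e = e67dfdaf513afe
  after D2: wrote 5B at 0x08 = 513afe0155
  after D3: wrote 8B at 0x13 = 3a2a6828513afe01
  after D4: wrote 2B at 0x1f = 3afe
  after D5: wrote 8B at 0x14 = fdaf513a2a682851
query mem[0x26]=0x63, mem[0x08]=0x51, mem[0x22]=0x3a

MEM[0x26,0x08,0x22] = 63 51 3a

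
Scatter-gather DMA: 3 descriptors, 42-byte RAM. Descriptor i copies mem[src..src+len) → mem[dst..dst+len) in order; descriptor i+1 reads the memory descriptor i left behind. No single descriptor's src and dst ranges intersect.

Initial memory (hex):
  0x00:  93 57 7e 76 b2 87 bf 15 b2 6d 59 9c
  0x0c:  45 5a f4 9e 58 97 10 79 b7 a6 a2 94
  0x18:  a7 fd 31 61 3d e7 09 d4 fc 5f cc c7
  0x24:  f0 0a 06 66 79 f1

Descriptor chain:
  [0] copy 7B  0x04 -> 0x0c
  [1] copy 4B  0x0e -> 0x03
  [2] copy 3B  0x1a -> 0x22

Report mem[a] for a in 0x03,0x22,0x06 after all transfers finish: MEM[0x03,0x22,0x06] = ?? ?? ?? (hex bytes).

[0] 0x04->0x0c len=7 : b2 87 bf 15 b2 6d 59
[1] 0x0e->0x03 len=4 : bf 15 b2 6d
[2] 0x1a->0x22 len=3 : 31 61 3d
query mem[0x03]=0xbf, mem[0x22]=0x31, mem[0x06]=0x6d

MEM[0x03,0x22,0x06] = bf 31 6d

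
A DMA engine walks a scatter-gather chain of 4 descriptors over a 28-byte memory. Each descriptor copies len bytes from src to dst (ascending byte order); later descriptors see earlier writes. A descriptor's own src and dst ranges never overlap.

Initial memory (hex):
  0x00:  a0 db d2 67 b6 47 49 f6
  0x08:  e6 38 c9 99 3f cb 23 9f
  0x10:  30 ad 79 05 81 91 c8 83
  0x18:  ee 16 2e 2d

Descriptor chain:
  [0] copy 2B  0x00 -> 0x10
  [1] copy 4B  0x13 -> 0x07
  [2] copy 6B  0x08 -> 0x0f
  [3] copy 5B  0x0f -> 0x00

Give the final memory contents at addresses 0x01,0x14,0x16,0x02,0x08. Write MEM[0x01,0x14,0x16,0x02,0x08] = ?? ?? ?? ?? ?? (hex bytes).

#0 dst[0x10+2] := {0xa0,0xdb}
#1 dst[0x07+4] := {0x05,0x81,0x91,0xc8}
#2 dst[0x0f+6] := {0x81,0x91,0xc8,0x99,0x3f,0xcb}
#3 dst[0x00+5] := {0x81,0x91,0xc8,0x99,0x3f}
query mem[0x01]=0x91, mem[0x14]=0xcb, mem[0x16]=0xc8, mem[0x02]=0xc8, mem[0x08]=0x81

MEM[0x01,0x14,0x16,0x02,0x08] = 91 cb c8 c8 81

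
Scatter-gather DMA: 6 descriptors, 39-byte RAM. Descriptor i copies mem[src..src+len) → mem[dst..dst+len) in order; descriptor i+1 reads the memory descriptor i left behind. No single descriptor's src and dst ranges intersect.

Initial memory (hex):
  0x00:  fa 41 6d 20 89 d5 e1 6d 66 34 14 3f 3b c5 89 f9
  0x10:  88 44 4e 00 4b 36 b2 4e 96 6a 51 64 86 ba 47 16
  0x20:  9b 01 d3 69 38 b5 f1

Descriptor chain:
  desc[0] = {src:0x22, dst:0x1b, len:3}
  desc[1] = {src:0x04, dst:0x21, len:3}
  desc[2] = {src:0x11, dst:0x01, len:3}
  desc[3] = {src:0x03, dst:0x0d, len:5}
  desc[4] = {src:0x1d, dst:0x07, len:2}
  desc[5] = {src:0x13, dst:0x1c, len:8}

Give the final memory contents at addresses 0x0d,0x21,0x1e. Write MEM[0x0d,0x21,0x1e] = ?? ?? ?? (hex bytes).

MEM[0x0d,0x21,0x1e] = 00 96 36

D0: mem[0x1b..0x1d] <- [d3 69 38]
D1: mem[0x21..0x23] <- [89 d5 e1]
D2: mem[0x01..0x03] <- [44 4e 00]
D3: mem[0x0d..0x11] <- [00 89 d5 e1 6d]
D4: mem[0x07..0x08] <- [38 47]
D5: mem[0x1c..0x23] <- [00 4b 36 b2 4e 96 6a 51]
query mem[0x0d]=0x00, mem[0x21]=0x96, mem[0x1e]=0x36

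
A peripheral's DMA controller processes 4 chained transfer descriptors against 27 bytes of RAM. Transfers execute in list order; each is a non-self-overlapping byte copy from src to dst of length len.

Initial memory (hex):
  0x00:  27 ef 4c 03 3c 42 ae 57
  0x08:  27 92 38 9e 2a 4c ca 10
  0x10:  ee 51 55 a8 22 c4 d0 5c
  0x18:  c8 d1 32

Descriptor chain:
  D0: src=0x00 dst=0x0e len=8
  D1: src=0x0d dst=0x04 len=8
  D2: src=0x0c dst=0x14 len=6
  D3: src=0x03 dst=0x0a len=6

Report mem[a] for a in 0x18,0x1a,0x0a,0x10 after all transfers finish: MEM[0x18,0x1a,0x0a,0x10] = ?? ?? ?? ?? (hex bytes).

MEM[0x18,0x1a,0x0a,0x10] = 4c 32 03 4c

#0 dst[0x0e+8] := {0x27,0xef,0x4c,0x03,0x3c,0x42,0xae,0x57}
#1 dst[0x04+8] := {0x4c,0x27,0xef,0x4c,0x03,0x3c,0x42,0xae}
#2 dst[0x14+6] := {0x2a,0x4c,0x27,0xef,0x4c,0x03}
#3 dst[0x0a+6] := {0x03,0x4c,0x27,0xef,0x4c,0x03}
query mem[0x18]=0x4c, mem[0x1a]=0x32, mem[0x0a]=0x03, mem[0x10]=0x4c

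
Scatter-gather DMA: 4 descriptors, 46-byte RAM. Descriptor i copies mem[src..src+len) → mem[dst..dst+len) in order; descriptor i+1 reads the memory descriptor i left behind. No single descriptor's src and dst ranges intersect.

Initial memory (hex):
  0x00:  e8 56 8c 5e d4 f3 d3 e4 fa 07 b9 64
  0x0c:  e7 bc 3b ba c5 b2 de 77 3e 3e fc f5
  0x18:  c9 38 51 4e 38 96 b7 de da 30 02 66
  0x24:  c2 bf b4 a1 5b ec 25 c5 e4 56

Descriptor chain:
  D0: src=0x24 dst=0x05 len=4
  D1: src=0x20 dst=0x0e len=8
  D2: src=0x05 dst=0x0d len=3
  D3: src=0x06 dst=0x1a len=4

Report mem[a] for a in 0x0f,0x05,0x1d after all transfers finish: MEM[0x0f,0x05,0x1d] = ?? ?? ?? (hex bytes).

MEM[0x0f,0x05,0x1d] = b4 c2 07

#0 dst[0x05+4] := {0xc2,0xbf,0xb4,0xa1}
#1 dst[0x0e+8] := {0xda,0x30,0x02,0x66,0xc2,0xbf,0xb4,0xa1}
#2 dst[0x0d+3] := {0xc2,0xbf,0xb4}
#3 dst[0x1a+4] := {0xbf,0xb4,0xa1,0x07}
query mem[0x0f]=0xb4, mem[0x05]=0xc2, mem[0x1d]=0x07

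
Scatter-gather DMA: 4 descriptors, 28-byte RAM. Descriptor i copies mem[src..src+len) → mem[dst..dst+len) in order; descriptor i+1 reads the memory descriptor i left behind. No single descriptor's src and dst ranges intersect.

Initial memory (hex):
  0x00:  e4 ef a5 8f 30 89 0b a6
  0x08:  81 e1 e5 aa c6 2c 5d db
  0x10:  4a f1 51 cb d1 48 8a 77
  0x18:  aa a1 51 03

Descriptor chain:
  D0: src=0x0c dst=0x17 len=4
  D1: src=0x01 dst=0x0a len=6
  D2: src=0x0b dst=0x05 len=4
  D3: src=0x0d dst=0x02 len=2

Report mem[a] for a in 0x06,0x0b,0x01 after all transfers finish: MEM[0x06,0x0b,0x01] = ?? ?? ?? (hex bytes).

D0: mem[0x17..0x1a] <- [c6 2c 5d db]
D1: mem[0x0a..0x0f] <- [ef a5 8f 30 89 0b]
D2: mem[0x05..0x08] <- [a5 8f 30 89]
D3: mem[0x02..0x03] <- [30 89]
query mem[0x06]=0x8f, mem[0x0b]=0xa5, mem[0x01]=0xef

MEM[0x06,0x0b,0x01] = 8f a5 ef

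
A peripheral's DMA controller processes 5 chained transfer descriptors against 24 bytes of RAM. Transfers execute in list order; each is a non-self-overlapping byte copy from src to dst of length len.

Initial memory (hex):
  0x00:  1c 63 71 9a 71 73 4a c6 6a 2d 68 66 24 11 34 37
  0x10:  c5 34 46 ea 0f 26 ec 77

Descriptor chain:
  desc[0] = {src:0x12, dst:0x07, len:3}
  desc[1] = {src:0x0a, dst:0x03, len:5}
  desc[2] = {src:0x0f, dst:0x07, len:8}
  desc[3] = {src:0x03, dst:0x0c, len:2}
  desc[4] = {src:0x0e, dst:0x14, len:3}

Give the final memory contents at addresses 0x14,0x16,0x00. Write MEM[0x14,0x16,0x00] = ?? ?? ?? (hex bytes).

MEM[0x14,0x16,0x00] = ec c5 1c

[0] 0x12->0x07 len=3 : 46 ea 0f
[1] 0x0a->0x03 len=5 : 68 66 24 11 34
[2] 0x0f->0x07 len=8 : 37 c5 34 46 ea 0f 26 ec
[3] 0x03->0x0c len=2 : 68 66
[4] 0x0e->0x14 len=3 : ec 37 c5
query mem[0x14]=0xec, mem[0x16]=0xc5, mem[0x00]=0x1c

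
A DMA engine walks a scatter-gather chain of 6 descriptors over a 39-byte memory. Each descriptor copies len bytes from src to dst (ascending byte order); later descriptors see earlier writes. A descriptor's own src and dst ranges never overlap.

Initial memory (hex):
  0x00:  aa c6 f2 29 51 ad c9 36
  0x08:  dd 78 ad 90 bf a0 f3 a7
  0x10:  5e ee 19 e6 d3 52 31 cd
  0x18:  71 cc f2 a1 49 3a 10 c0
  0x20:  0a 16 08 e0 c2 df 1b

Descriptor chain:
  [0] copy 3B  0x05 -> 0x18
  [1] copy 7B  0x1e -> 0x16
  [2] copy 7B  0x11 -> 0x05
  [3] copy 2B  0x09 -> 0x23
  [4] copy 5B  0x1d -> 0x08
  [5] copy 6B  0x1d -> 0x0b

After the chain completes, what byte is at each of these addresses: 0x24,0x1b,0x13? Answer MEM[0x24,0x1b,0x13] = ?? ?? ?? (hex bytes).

MEM[0x24,0x1b,0x13] = 10 e0 e6

#0 dst[0x18+3] := {0xad,0xc9,0x36}
#1 dst[0x16+7] := {0x10,0xc0,0x0a,0x16,0x08,0xe0,0xc2}
#2 dst[0x05+7] := {0xee,0x19,0xe6,0xd3,0x52,0x10,0xc0}
#3 dst[0x23+2] := {0x52,0x10}
#4 dst[0x08+5] := {0x3a,0x10,0xc0,0x0a,0x16}
#5 dst[0x0b+6] := {0x3a,0x10,0xc0,0x0a,0x16,0x08}
query mem[0x24]=0x10, mem[0x1b]=0xe0, mem[0x13]=0xe6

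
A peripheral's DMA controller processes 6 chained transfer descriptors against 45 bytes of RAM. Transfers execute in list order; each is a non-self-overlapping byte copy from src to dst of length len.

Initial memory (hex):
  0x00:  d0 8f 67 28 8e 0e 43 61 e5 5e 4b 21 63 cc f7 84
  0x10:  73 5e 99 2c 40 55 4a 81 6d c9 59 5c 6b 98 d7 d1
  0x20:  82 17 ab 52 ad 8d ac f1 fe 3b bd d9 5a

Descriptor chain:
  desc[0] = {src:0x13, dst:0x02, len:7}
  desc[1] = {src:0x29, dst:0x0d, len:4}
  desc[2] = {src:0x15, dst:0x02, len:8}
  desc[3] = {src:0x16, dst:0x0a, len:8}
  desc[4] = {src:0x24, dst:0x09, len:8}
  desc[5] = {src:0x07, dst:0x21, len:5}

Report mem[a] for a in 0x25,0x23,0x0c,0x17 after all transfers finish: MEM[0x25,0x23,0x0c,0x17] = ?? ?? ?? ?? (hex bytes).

D0: mem[0x02..0x08] <- [2c 40 55 4a 81 6d c9]
D1: mem[0x0d..0x10] <- [3b bd d9 5a]
D2: mem[0x02..0x09] <- [55 4a 81 6d c9 59 5c 6b]
D3: mem[0x0a..0x11] <- [4a 81 6d c9 59 5c 6b 98]
D4: mem[0x09..0x10] <- [ad 8d ac f1 fe 3b bd d9]
D5: mem[0x21..0x25] <- [59 5c ad 8d ac]
query mem[0x25]=0xac, mem[0x23]=0xad, mem[0x0c]=0xf1, mem[0x17]=0x81

MEM[0x25,0x23,0x0c,0x17] = ac ad f1 81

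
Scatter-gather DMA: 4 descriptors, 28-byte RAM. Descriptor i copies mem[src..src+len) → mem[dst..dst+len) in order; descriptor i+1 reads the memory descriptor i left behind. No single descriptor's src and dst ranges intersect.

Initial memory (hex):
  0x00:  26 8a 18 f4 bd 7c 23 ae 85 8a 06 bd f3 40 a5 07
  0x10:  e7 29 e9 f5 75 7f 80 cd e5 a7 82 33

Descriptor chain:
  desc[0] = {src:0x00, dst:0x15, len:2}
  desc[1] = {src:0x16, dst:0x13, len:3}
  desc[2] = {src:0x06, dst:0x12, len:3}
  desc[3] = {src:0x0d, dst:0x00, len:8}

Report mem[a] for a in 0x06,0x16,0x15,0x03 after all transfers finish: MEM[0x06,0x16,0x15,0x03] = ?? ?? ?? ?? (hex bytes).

MEM[0x06,0x16,0x15,0x03] = ae 8a e5 e7

D0: mem[0x15..0x16] <- [26 8a]
D1: mem[0x13..0x15] <- [8a cd e5]
D2: mem[0x12..0x14] <- [23 ae 85]
D3: mem[0x00..0x07] <- [40 a5 07 e7 29 23 ae 85]
query mem[0x06]=0xae, mem[0x16]=0x8a, mem[0x15]=0xe5, mem[0x03]=0xe7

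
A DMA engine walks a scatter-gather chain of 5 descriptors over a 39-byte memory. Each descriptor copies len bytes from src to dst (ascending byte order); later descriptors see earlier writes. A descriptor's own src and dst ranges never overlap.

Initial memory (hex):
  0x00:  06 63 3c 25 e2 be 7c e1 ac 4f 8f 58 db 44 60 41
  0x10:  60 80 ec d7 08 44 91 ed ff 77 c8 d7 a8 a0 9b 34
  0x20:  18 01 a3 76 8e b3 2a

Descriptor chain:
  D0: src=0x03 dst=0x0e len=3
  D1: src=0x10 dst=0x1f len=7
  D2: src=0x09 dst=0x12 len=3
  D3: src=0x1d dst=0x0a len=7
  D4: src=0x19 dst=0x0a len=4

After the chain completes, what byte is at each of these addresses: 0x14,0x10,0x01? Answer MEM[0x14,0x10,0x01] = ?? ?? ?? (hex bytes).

MEM[0x14,0x10,0x01] = 58 08 63

  after D0: wrote 3B at 0x0e = 25e2be
  after D1: wrote 7B at 0x1f = be80ecd7084491
  after D2: wrote 3B at 0x12 = 4f8f58
  after D3: wrote 7B at 0x0a = a09bbe80ecd708
  after D4: wrote 4B at 0x0a = 77c8d7a8
query mem[0x14]=0x58, mem[0x10]=0x08, mem[0x01]=0x63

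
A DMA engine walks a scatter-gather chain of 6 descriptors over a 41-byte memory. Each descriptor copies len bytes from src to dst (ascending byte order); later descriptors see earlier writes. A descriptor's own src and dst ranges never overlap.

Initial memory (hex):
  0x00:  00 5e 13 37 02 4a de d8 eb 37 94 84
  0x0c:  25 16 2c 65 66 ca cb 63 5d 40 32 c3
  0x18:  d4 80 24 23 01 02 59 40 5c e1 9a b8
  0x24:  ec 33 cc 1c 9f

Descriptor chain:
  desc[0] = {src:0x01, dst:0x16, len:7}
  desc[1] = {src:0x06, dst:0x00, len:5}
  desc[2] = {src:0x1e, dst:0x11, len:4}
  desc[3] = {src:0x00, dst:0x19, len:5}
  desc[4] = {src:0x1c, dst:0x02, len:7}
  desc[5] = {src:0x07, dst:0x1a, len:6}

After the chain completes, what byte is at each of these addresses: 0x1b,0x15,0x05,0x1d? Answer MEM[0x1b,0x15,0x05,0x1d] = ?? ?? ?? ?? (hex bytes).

MEM[0x1b,0x15,0x05,0x1d] = 9a 40 40 94

D0: mem[0x16..0x1c] <- [5e 13 37 02 4a de d8]
D1: mem[0x00..0x04] <- [de d8 eb 37 94]
D2: mem[0x11..0x14] <- [59 40 5c e1]
D3: mem[0x19..0x1d] <- [de d8 eb 37 94]
D4: mem[0x02..0x08] <- [37 94 59 40 5c e1 9a]
D5: mem[0x1a..0x1f] <- [e1 9a 37 94 84 25]
query mem[0x1b]=0x9a, mem[0x15]=0x40, mem[0x05]=0x40, mem[0x1d]=0x94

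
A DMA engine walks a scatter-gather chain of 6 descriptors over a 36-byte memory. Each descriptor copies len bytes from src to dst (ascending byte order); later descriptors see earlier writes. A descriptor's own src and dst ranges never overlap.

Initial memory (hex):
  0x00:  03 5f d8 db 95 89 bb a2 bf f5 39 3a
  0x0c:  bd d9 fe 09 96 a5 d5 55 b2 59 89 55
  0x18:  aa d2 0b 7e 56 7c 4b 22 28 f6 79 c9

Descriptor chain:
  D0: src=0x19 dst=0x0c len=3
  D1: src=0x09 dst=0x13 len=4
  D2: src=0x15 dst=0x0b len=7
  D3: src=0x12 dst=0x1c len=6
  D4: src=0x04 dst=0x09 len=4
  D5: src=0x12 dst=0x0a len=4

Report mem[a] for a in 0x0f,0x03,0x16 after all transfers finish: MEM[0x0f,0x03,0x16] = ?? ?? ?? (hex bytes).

D0: mem[0x0c..0x0e] <- [d2 0b 7e]
D1: mem[0x13..0x16] <- [f5 39 3a d2]
D2: mem[0x0b..0x11] <- [3a d2 55 aa d2 0b 7e]
D3: mem[0x1c..0x21] <- [d5 f5 39 3a d2 55]
D4: mem[0x09..0x0c] <- [95 89 bb a2]
D5: mem[0x0a..0x0d] <- [d5 f5 39 3a]
query mem[0x0f]=0xd2, mem[0x03]=0xdb, mem[0x16]=0xd2

MEM[0x0f,0x03,0x16] = d2 db d2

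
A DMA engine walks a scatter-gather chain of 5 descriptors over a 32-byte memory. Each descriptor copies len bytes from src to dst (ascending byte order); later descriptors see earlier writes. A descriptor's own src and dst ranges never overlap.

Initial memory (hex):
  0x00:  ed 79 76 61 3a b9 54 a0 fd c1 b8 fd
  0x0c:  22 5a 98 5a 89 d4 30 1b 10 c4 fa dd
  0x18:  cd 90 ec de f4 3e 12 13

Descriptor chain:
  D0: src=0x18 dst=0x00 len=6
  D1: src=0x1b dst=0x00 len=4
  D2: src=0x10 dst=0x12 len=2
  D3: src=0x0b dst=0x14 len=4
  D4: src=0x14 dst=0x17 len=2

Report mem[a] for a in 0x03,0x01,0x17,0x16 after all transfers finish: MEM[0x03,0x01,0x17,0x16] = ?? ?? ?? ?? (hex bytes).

MEM[0x03,0x01,0x17,0x16] = 12 f4 fd 5a

#0 dst[0x00+6] := {0xcd,0x90,0xec,0xde,0xf4,0x3e}
#1 dst[0x00+4] := {0xde,0xf4,0x3e,0x12}
#2 dst[0x12+2] := {0x89,0xd4}
#3 dst[0x14+4] := {0xfd,0x22,0x5a,0x98}
#4 dst[0x17+2] := {0xfd,0x22}
query mem[0x03]=0x12, mem[0x01]=0xf4, mem[0x17]=0xfd, mem[0x16]=0x5a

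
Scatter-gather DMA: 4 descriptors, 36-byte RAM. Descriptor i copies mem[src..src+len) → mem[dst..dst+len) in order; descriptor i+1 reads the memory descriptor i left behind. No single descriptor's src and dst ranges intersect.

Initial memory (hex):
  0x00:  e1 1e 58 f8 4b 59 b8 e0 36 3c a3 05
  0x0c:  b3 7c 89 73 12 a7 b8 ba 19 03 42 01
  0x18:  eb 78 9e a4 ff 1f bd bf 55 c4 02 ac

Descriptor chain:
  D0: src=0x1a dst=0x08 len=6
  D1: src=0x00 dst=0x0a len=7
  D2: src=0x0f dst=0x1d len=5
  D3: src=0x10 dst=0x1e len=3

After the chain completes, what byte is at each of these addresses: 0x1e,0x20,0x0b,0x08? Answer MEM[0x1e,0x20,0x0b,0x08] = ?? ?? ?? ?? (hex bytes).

MEM[0x1e,0x20,0x0b,0x08] = b8 b8 1e 9e

  after D0: wrote 6B at 0x08 = 9ea4ff1fbdbf
  after D1: wrote 7B at 0x0a = e11e58f84b59b8
  after D2: wrote 5B at 0x1d = 59b8a7b8ba
  after D3: wrote 3B at 0x1e = b8a7b8
query mem[0x1e]=0xb8, mem[0x20]=0xb8, mem[0x0b]=0x1e, mem[0x08]=0x9e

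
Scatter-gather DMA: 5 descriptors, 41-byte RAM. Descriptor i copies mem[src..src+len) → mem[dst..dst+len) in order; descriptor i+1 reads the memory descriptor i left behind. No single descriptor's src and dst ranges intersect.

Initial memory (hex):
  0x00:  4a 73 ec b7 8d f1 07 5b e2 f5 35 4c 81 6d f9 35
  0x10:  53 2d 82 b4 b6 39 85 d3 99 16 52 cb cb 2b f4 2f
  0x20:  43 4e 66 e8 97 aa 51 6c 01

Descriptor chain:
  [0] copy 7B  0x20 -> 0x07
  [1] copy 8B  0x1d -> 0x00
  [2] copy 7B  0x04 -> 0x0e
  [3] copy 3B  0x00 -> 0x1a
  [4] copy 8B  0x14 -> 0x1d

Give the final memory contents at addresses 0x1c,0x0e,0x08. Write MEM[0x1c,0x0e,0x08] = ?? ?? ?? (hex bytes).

  after D0: wrote 7B at 0x07 = 434e66e897aa51
  after D1: wrote 8B at 0x00 = 2bf42f434e66e897
  after D2: wrote 7B at 0x0e = 4e66e8974e66e8
  after D3: wrote 3B at 0x1a = 2bf42f
  after D4: wrote 8B at 0x1d = e83985d399162bf4
query mem[0x1c]=0x2f, mem[0x0e]=0x4e, mem[0x08]=0x4e

MEM[0x1c,0x0e,0x08] = 2f 4e 4e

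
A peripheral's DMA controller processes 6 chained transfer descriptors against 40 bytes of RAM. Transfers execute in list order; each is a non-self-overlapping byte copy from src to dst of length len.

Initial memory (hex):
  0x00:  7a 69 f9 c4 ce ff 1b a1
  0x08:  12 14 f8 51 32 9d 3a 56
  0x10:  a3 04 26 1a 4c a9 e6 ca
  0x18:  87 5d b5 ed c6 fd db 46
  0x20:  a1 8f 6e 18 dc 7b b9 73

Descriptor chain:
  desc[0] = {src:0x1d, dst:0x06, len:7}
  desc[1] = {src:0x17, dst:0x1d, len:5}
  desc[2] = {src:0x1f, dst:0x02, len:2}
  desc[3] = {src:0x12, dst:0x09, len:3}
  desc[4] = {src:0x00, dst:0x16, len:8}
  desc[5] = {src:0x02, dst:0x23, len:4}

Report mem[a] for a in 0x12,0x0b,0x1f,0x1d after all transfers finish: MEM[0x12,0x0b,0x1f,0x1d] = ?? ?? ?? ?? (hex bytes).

#0 dst[0x06+7] := {0xfd,0xdb,0x46,0xa1,0x8f,0x6e,0x18}
#1 dst[0x1d+5] := {0xca,0x87,0x5d,0xb5,0xed}
#2 dst[0x02+2] := {0x5d,0xb5}
#3 dst[0x09+3] := {0x26,0x1a,0x4c}
#4 dst[0x16+8] := {0x7a,0x69,0x5d,0xb5,0xce,0xff,0xfd,0xdb}
#5 dst[0x23+4] := {0x5d,0xb5,0xce,0xff}
query mem[0x12]=0x26, mem[0x0b]=0x4c, mem[0x1f]=0x5d, mem[0x1d]=0xdb

MEM[0x12,0x0b,0x1f,0x1d] = 26 4c 5d db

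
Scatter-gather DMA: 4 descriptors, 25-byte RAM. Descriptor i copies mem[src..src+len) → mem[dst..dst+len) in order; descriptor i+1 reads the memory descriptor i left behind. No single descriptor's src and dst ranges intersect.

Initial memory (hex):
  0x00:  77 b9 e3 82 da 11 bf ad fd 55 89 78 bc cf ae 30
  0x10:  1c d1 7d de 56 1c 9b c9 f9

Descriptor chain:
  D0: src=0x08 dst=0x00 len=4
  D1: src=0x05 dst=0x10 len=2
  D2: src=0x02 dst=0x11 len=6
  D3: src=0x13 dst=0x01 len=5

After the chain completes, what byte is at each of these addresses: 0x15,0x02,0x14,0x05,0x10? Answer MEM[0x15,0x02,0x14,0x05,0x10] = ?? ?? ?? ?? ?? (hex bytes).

[0] 0x08->0x00 len=4 : fd 55 89 78
[1] 0x05->0x10 len=2 : 11 bf
[2] 0x02->0x11 len=6 : 89 78 da 11 bf ad
[3] 0x13->0x01 len=5 : da 11 bf ad c9
query mem[0x15]=0xbf, mem[0x02]=0x11, mem[0x14]=0x11, mem[0x05]=0xc9, mem[0x10]=0x11

MEM[0x15,0x02,0x14,0x05,0x10] = bf 11 11 c9 11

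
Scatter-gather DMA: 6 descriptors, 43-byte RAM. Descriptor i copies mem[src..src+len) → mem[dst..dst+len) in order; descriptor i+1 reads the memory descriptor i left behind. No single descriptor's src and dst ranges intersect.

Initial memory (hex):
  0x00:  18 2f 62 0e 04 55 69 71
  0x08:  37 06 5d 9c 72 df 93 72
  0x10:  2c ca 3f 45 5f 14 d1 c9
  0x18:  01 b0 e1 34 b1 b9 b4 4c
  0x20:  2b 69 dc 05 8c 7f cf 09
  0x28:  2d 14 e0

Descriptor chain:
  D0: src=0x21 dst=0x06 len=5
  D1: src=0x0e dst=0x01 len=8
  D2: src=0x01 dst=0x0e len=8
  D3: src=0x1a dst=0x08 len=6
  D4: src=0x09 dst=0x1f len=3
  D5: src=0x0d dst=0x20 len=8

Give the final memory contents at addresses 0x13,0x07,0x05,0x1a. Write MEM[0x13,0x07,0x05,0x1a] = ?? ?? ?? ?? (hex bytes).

MEM[0x13,0x07,0x05,0x1a] = 45 5f 3f e1

  after D0: wrote 5B at 0x06 = 69dc058c7f
  after D1: wrote 8B at 0x01 = 93722cca3f455f14
  after D2: wrote 8B at 0x0e = 93722cca3f455f14
  after D3: wrote 6B at 0x08 = e134b1b9b44c
  after D4: wrote 3B at 0x1f = 34b1b9
  after D5: wrote 8B at 0x20 = 4c93722cca3f455f
query mem[0x13]=0x45, mem[0x07]=0x5f, mem[0x05]=0x3f, mem[0x1a]=0xe1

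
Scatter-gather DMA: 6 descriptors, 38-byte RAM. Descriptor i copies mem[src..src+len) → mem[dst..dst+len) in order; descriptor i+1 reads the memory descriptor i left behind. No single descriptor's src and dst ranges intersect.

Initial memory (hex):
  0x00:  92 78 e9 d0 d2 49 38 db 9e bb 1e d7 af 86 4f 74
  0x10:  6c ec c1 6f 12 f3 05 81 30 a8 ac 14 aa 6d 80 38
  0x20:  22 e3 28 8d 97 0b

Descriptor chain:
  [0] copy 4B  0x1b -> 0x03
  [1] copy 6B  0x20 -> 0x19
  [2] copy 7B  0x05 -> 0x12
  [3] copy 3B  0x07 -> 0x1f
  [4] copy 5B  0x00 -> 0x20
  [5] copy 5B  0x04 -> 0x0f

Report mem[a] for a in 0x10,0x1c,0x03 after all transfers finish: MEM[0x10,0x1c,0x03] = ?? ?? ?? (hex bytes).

[0] 0x1b->0x03 len=4 : 14 aa 6d 80
[1] 0x20->0x19 len=6 : 22 e3 28 8d 97 0b
[2] 0x05->0x12 len=7 : 6d 80 db 9e bb 1e d7
[3] 0x07->0x1f len=3 : db 9e bb
[4] 0x00->0x20 len=5 : 92 78 e9 14 aa
[5] 0x04->0x0f len=5 : aa 6d 80 db 9e
query mem[0x10]=0x6d, mem[0x1c]=0x8d, mem[0x03]=0x14

MEM[0x10,0x1c,0x03] = 6d 8d 14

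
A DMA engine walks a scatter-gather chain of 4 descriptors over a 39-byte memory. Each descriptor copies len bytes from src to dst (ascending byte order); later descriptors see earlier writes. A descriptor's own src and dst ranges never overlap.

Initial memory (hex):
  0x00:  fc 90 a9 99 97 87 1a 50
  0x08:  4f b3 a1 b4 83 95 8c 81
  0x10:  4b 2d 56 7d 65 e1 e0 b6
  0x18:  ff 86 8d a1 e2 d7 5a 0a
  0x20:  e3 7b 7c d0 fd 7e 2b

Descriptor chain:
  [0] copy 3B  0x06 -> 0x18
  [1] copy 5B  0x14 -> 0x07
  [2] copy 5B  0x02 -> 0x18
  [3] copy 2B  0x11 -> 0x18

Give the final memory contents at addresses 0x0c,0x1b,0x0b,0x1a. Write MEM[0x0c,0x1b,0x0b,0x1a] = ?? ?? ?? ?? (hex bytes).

MEM[0x0c,0x1b,0x0b,0x1a] = 83 87 1a 97

#0 dst[0x18+3] := {0x1a,0x50,0x4f}
#1 dst[0x07+5] := {0x65,0xe1,0xe0,0xb6,0x1a}
#2 dst[0x18+5] := {0xa9,0x99,0x97,0x87,0x1a}
#3 dst[0x18+2] := {0x2d,0x56}
query mem[0x0c]=0x83, mem[0x1b]=0x87, mem[0x0b]=0x1a, mem[0x1a]=0x97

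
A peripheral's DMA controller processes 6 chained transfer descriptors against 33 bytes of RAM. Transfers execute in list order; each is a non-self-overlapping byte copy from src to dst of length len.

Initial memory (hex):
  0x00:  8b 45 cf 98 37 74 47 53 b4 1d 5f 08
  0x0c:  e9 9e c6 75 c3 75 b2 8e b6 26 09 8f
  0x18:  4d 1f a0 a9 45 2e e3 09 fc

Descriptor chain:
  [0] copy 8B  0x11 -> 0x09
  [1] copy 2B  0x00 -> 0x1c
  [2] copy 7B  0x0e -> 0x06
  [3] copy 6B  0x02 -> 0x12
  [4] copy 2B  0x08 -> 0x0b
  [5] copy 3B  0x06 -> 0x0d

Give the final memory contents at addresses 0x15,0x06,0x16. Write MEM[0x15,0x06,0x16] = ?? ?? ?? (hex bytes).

MEM[0x15,0x06,0x16] = 74 09 09

[0] 0x11->0x09 len=8 : 75 b2 8e b6 26 09 8f 4d
[1] 0x00->0x1c len=2 : 8b 45
[2] 0x0e->0x06 len=7 : 09 8f 4d 75 b2 8e b6
[3] 0x02->0x12 len=6 : cf 98 37 74 09 8f
[4] 0x08->0x0b len=2 : 4d 75
[5] 0x06->0x0d len=3 : 09 8f 4d
query mem[0x15]=0x74, mem[0x06]=0x09, mem[0x16]=0x09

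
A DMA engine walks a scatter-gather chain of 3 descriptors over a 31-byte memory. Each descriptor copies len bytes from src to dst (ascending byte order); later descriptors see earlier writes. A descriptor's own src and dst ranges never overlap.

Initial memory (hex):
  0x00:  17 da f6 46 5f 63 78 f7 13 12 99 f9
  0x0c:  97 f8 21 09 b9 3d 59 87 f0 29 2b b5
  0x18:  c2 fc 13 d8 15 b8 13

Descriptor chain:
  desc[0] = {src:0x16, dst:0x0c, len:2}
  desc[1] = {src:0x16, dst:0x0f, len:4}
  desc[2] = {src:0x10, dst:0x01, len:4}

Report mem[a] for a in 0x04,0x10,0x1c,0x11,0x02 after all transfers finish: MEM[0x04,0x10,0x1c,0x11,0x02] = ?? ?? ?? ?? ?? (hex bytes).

[0] 0x16->0x0c len=2 : 2b b5
[1] 0x16->0x0f len=4 : 2b b5 c2 fc
[2] 0x10->0x01 len=4 : b5 c2 fc 87
query mem[0x04]=0x87, mem[0x10]=0xb5, mem[0x1c]=0x15, mem[0x11]=0xc2, mem[0x02]=0xc2

MEM[0x04,0x10,0x1c,0x11,0x02] = 87 b5 15 c2 c2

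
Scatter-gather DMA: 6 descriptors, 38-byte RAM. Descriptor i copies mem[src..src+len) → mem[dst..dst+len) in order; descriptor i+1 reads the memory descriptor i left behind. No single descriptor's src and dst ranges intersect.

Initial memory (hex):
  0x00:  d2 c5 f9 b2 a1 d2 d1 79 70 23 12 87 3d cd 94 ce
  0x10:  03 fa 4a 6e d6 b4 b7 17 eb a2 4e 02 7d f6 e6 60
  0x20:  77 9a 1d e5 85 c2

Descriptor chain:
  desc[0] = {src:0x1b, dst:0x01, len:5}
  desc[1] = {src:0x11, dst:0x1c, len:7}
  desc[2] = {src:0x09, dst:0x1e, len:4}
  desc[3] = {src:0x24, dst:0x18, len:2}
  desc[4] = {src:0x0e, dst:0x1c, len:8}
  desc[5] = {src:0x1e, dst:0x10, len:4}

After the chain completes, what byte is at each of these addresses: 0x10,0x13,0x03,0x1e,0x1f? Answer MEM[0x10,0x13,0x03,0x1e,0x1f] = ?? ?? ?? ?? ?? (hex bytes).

MEM[0x10,0x13,0x03,0x1e,0x1f] = 03 6e f6 03 fa

[0] 0x1b->0x01 len=5 : 02 7d f6 e6 60
[1] 0x11->0x1c len=7 : fa 4a 6e d6 b4 b7 17
[2] 0x09->0x1e len=4 : 23 12 87 3d
[3] 0x24->0x18 len=2 : 85 c2
[4] 0x0e->0x1c len=8 : 94 ce 03 fa 4a 6e d6 b4
[5] 0x1e->0x10 len=4 : 03 fa 4a 6e
query mem[0x10]=0x03, mem[0x13]=0x6e, mem[0x03]=0xf6, mem[0x1e]=0x03, mem[0x1f]=0xfa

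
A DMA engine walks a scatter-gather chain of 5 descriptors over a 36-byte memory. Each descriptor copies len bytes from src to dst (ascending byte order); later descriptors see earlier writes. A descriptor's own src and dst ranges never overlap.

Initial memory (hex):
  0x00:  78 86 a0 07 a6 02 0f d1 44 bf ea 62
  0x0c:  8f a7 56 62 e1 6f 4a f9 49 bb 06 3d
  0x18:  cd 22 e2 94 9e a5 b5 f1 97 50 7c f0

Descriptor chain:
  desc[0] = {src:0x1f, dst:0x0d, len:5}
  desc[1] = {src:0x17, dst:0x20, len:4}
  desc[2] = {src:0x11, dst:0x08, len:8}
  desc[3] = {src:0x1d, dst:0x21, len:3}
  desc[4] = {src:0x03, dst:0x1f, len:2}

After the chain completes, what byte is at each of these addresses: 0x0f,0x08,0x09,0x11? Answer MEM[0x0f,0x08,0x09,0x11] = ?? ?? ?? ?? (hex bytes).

MEM[0x0f,0x08,0x09,0x11] = cd f0 4a f0

D0: mem[0x0d..0x11] <- [f1 97 50 7c f0]
D1: mem[0x20..0x23] <- [3d cd 22 e2]
D2: mem[0x08..0x0f] <- [f0 4a f9 49 bb 06 3d cd]
D3: mem[0x21..0x23] <- [a5 b5 f1]
D4: mem[0x1f..0x20] <- [07 a6]
query mem[0x0f]=0xcd, mem[0x08]=0xf0, mem[0x09]=0x4a, mem[0x11]=0xf0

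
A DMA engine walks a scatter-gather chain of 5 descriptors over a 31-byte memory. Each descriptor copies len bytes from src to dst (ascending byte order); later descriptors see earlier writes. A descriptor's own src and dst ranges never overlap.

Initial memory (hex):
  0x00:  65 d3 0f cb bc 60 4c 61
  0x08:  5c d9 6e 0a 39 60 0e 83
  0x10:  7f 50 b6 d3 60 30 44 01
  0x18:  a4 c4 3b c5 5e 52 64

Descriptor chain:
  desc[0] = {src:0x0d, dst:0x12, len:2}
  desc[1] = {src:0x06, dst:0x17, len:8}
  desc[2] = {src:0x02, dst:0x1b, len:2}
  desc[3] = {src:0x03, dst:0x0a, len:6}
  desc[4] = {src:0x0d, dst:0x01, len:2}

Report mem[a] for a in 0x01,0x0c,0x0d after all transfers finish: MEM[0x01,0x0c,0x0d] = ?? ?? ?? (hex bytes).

MEM[0x01,0x0c,0x0d] = 4c 60 4c

  after D0: wrote 2B at 0x12 = 600e
  after D1: wrote 8B at 0x17 = 4c615cd96e0a3960
  after D2: wrote 2B at 0x1b = 0fcb
  after D3: wrote 6B at 0x0a = cbbc604c615c
  after D4: wrote 2B at 0x01 = 4c61
query mem[0x01]=0x4c, mem[0x0c]=0x60, mem[0x0d]=0x4c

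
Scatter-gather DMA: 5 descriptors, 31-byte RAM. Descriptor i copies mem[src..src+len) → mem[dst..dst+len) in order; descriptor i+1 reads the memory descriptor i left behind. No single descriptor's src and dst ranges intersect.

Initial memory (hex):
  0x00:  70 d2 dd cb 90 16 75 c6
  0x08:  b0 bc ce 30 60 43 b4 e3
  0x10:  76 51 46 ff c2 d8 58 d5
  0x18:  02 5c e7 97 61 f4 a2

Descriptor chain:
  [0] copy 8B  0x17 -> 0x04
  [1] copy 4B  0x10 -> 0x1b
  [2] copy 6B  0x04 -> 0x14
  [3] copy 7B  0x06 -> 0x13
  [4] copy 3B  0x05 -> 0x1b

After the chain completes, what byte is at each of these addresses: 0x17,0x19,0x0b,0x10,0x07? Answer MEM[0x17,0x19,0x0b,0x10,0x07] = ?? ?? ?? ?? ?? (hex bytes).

MEM[0x17,0x19,0x0b,0x10,0x07] = f4 60 a2 76 e7

  after D0: wrote 8B at 0x04 = d5025ce79761f4a2
  after D1: wrote 4B at 0x1b = 765146ff
  after D2: wrote 6B at 0x14 = d5025ce79761
  after D3: wrote 7B at 0x13 = 5ce79761f4a260
  after D4: wrote 3B at 0x1b = 025ce7
query mem[0x17]=0xf4, mem[0x19]=0x60, mem[0x0b]=0xa2, mem[0x10]=0x76, mem[0x07]=0xe7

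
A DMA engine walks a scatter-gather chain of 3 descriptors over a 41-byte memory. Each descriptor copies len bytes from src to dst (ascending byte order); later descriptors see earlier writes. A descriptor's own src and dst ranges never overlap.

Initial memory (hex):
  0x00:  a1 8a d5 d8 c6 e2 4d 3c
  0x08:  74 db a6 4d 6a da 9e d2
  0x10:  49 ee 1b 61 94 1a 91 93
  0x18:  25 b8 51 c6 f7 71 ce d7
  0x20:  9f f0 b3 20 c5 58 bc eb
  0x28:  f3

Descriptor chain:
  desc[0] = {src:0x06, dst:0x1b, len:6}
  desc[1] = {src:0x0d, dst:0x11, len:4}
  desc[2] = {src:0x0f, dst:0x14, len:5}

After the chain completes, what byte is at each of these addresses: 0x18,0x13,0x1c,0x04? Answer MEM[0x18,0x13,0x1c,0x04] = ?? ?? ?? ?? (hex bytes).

MEM[0x18,0x13,0x1c,0x04] = d2 d2 3c c6

[0] 0x06->0x1b len=6 : 4d 3c 74 db a6 4d
[1] 0x0d->0x11 len=4 : da 9e d2 49
[2] 0x0f->0x14 len=5 : d2 49 da 9e d2
query mem[0x18]=0xd2, mem[0x13]=0xd2, mem[0x1c]=0x3c, mem[0x04]=0xc6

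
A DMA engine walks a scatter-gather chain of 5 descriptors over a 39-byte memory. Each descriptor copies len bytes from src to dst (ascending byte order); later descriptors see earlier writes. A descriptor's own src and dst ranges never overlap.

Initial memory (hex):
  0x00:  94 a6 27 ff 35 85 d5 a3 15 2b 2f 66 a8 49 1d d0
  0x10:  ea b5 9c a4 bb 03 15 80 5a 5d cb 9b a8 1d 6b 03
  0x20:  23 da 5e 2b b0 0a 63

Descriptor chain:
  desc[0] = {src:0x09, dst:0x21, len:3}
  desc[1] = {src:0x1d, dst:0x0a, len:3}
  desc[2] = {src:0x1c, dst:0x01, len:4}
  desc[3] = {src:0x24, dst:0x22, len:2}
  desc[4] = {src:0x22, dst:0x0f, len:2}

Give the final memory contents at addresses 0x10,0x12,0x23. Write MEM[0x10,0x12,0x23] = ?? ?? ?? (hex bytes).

D0: mem[0x21..0x23] <- [2b 2f 66]
D1: mem[0x0a..0x0c] <- [1d 6b 03]
D2: mem[0x01..0x04] <- [a8 1d 6b 03]
D3: mem[0x22..0x23] <- [b0 0a]
D4: mem[0x0f..0x10] <- [b0 0a]
query mem[0x10]=0x0a, mem[0x12]=0x9c, mem[0x23]=0x0a

MEM[0x10,0x12,0x23] = 0a 9c 0a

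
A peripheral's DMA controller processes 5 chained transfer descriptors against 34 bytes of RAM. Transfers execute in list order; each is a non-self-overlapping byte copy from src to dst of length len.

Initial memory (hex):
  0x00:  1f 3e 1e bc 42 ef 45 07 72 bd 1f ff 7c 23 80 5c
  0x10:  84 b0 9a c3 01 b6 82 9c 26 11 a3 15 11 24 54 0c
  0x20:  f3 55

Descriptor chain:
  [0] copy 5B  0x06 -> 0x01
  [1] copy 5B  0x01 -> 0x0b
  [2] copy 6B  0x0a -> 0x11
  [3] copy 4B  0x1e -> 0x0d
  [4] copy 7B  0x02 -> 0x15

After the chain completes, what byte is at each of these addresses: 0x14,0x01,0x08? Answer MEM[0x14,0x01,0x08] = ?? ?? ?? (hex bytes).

MEM[0x14,0x01,0x08] = 72 45 72

#0 dst[0x01+5] := {0x45,0x07,0x72,0xbd,0x1f}
#1 dst[0x0b+5] := {0x45,0x07,0x72,0xbd,0x1f}
#2 dst[0x11+6] := {0x1f,0x45,0x07,0x72,0xbd,0x1f}
#3 dst[0x0d+4] := {0x54,0x0c,0xf3,0x55}
#4 dst[0x15+7] := {0x07,0x72,0xbd,0x1f,0x45,0x07,0x72}
query mem[0x14]=0x72, mem[0x01]=0x45, mem[0x08]=0x72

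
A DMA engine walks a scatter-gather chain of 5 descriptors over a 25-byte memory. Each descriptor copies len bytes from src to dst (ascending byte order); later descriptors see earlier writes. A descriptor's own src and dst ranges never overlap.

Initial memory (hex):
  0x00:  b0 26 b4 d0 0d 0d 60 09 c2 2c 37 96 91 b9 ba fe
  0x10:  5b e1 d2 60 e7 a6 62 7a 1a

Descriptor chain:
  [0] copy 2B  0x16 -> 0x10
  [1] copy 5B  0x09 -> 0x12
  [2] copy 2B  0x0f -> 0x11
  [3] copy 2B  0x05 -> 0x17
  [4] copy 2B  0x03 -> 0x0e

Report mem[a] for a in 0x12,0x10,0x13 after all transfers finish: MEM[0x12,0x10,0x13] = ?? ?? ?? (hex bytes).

MEM[0x12,0x10,0x13] = 62 62 37

  after D0: wrote 2B at 0x10 = 627a
  after D1: wrote 5B at 0x12 = 2c379691b9
  after D2: wrote 2B at 0x11 = fe62
  after D3: wrote 2B at 0x17 = 0d60
  after D4: wrote 2B at 0x0e = d00d
query mem[0x12]=0x62, mem[0x10]=0x62, mem[0x13]=0x37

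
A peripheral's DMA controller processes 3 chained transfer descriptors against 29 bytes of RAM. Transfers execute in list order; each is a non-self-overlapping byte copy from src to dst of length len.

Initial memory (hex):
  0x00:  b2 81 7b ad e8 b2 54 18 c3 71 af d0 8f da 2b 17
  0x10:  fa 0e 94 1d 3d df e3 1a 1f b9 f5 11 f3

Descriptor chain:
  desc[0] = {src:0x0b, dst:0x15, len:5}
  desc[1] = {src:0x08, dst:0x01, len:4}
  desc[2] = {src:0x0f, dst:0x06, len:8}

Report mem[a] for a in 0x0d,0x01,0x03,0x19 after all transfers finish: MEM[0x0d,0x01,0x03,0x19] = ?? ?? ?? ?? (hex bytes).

MEM[0x0d,0x01,0x03,0x19] = 8f c3 af 17

[0] 0x0b->0x15 len=5 : d0 8f da 2b 17
[1] 0x08->0x01 len=4 : c3 71 af d0
[2] 0x0f->0x06 len=8 : 17 fa 0e 94 1d 3d d0 8f
query mem[0x0d]=0x8f, mem[0x01]=0xc3, mem[0x03]=0xaf, mem[0x19]=0x17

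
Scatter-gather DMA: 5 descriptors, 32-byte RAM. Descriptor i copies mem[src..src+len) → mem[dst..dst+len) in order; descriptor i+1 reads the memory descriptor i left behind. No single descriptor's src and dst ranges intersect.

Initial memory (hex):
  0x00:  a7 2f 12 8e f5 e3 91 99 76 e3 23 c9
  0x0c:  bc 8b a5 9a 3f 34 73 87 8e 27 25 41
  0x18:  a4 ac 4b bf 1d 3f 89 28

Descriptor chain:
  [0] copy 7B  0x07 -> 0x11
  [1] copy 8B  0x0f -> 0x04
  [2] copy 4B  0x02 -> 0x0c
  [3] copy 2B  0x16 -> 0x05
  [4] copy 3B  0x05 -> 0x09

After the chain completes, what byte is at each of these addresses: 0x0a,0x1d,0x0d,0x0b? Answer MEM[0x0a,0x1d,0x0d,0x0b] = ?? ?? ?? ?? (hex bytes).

  after D0: wrote 7B at 0x11 = 9976e323c9bc8b
  after D1: wrote 8B at 0x04 = 9a3f9976e323c9bc
  after D2: wrote 4B at 0x0c = 128e9a3f
  after D3: wrote 2B at 0x05 = bc8b
  after D4: wrote 3B at 0x09 = bc8b76
query mem[0x0a]=0x8b, mem[0x1d]=0x3f, mem[0x0d]=0x8e, mem[0x0b]=0x76

MEM[0x0a,0x1d,0x0d,0x0b] = 8b 3f 8e 76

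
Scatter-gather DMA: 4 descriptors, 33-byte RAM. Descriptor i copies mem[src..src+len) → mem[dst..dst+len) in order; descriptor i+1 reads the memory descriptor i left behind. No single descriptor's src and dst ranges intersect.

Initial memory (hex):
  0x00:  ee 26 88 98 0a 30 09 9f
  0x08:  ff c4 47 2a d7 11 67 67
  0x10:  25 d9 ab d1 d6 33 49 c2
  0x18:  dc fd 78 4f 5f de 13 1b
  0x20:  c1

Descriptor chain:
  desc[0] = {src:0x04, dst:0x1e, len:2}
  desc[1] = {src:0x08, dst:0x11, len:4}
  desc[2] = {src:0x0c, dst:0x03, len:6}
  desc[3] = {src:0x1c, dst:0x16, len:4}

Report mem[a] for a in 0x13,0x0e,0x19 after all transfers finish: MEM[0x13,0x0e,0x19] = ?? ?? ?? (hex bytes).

D0: mem[0x1e..0x1f] <- [0a 30]
D1: mem[0x11..0x14] <- [ff c4 47 2a]
D2: mem[0x03..0x08] <- [d7 11 67 67 25 ff]
D3: mem[0x16..0x19] <- [5f de 0a 30]
query mem[0x13]=0x47, mem[0x0e]=0x67, mem[0x19]=0x30

MEM[0x13,0x0e,0x19] = 47 67 30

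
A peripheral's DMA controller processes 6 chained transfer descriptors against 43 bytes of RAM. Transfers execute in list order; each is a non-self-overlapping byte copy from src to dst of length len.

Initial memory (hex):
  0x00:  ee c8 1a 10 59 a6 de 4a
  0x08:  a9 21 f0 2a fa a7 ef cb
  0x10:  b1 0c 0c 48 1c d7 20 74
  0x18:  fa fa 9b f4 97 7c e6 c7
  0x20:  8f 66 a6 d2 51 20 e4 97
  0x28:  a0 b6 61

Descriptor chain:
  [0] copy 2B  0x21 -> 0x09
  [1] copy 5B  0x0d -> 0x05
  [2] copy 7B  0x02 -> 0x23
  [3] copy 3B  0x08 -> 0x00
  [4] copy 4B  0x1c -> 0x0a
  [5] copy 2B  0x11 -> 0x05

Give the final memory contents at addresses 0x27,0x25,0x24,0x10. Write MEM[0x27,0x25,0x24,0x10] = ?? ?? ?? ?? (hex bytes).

D0: mem[0x09..0x0a] <- [66 a6]
D1: mem[0x05..0x09] <- [a7 ef cb b1 0c]
D2: mem[0x23..0x29] <- [1a 10 59 a7 ef cb b1]
D3: mem[0x00..0x02] <- [b1 0c a6]
D4: mem[0x0a..0x0d] <- [97 7c e6 c7]
D5: mem[0x05..0x06] <- [0c 0c]
query mem[0x27]=0xef, mem[0x25]=0x59, mem[0x24]=0x10, mem[0x10]=0xb1

MEM[0x27,0x25,0x24,0x10] = ef 59 10 b1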